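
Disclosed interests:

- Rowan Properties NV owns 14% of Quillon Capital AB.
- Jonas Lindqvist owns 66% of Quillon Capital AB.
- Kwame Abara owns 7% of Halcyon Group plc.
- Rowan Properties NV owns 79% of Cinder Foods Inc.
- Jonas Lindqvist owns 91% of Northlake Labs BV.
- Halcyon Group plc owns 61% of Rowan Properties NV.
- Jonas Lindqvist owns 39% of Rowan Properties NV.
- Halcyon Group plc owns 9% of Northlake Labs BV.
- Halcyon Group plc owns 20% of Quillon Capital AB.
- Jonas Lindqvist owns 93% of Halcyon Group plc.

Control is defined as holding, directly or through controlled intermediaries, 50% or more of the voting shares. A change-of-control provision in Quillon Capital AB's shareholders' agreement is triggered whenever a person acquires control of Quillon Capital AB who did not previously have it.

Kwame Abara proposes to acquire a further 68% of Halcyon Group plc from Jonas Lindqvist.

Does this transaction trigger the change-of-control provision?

The purchase adds only to Kwame's holdings (Jonas's stake shrinks), so Kwame is the only person who could newly come to control Quillon.
Kwame's largest direct stake is 7% in Halcyon, which does not meet the threshold, so Kwame controls no company.
Neither Kwame nor any entity Kwame controls holds any voting interest in Quillon.
So before the transaction, Kwame does not control Quillon.
After the purchase, Kwame's direct stake in Halcyon rises to 7% + 68% = 75%, and Jonas's stake falls to 25%.
Kwame holds 75% of Halcyon, so Kwame controls Halcyon.
Halcyon holds 61% of Rowan, so Kwame controls Rowan.
Rowan holds 79% of Cinder, so Kwame controls Cinder.
After the transaction, Kwame's side holds 14% + 20% = 34% of Quillon, not ≥ 50%, so Kwame still does not control Quillon.
No new person acquires control, so the clause is not triggered.

No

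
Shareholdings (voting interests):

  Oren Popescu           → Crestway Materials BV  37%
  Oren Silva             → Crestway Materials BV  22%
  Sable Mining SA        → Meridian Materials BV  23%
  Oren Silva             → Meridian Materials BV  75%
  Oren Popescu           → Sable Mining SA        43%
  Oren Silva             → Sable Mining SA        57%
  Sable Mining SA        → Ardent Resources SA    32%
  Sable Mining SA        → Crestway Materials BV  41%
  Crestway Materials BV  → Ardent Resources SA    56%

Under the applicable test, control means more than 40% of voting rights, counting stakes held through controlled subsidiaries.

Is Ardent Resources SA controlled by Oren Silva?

Yes

Oren Silva holds 57% of Sable, so Oren Silva controls Sable.
Oren Silva and Sable together hold 22% + 41% = 63% of Crestway, so Oren Silva controls Crestway.
Crestway and Sable together hold 56% + 32% = 88% of Ardent, so Oren Silva controls Ardent.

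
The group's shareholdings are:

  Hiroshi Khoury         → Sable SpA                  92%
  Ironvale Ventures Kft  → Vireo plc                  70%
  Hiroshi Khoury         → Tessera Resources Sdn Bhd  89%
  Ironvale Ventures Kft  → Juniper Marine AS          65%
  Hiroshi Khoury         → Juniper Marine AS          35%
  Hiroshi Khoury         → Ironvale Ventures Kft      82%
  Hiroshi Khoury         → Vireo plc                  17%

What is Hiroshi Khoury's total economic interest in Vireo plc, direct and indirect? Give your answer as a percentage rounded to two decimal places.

74.40%

Hiroshi reaches Vireo along 2 paths.
Via Ironvale: 82% × 70% = 57.4%.
Direct stake: 17% = 17%.
Total: 57.4% + 17% = 74.4%.
Rounded: 74.40%.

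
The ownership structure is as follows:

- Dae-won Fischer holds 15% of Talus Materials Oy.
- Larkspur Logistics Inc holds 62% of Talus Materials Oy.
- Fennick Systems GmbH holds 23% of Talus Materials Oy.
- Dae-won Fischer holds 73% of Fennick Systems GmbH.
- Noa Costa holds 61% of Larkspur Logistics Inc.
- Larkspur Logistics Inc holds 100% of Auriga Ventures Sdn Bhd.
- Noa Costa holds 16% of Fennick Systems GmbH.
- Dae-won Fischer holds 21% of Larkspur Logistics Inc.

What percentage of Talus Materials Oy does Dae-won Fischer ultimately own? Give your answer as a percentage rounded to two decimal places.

44.81%

Dae-won reaches Talus along 3 paths.
Via Larkspur: 21% × 62% = 13.02%.
Direct stake: 15% = 15%.
Via Fennick: 73% × 23% = 16.79%.
Total: 13.02% + 15% + 16.79% = 44.81%.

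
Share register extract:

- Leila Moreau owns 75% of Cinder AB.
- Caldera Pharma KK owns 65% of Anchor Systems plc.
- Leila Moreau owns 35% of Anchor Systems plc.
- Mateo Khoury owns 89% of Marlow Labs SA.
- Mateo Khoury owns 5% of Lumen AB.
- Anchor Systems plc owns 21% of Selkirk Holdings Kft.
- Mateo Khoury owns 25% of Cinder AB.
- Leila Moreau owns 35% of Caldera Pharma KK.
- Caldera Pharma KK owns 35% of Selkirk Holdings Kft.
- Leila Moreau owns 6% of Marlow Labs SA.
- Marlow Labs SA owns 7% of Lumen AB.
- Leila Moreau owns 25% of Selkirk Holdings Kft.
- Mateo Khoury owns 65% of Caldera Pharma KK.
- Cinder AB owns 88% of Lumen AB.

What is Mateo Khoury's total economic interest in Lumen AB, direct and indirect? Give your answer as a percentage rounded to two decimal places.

Mateo reaches Lumen along 3 paths.
Via Marlow: 89% × 7% = 6.23%.
Via Cinder: 25% × 88% = 22%.
Direct stake: 5% = 5%.
Total: 6.23% + 22% + 5% = 33.23%.

33.23%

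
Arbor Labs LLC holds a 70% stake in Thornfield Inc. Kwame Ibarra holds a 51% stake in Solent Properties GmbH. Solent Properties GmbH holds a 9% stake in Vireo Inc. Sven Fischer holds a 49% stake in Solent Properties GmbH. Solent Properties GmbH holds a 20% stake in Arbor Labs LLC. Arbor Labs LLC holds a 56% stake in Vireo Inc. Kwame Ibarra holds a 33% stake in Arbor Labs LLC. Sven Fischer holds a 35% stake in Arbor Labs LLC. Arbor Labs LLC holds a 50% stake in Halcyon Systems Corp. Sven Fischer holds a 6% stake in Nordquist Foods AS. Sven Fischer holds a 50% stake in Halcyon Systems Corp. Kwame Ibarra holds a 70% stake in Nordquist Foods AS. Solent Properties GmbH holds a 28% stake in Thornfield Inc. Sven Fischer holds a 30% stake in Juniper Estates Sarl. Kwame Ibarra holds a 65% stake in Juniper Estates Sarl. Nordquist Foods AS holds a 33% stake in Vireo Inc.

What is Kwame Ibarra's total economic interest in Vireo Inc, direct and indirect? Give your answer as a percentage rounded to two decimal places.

51.88%

Kwame reaches Vireo along 4 paths.
Via Solent → Arbor: 51% × 20% × 56% = 5.712%.
Via Arbor: 33% × 56% = 18.48%.
Via Nordquist: 70% × 33% = 23.1%.
Via Solent: 51% × 9% = 4.59%.
Total: 5.712% + 18.48% + 23.1% + 4.59% = 51.882%.
Rounded: 51.88%.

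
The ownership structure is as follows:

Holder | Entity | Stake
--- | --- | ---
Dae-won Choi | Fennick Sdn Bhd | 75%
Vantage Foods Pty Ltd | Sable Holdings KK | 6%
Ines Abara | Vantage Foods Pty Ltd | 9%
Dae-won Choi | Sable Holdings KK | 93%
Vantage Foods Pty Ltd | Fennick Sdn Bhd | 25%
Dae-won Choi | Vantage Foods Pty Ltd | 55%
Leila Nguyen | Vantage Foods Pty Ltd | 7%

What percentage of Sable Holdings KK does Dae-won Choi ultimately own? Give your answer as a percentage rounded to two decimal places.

96.30%

Dae-won reaches Sable along 2 paths.
Direct stake: 93% = 93%.
Via Vantage: 55% × 6% = 3.3%.
Total: 93% + 3.3% = 96.3%.
Rounded: 96.30%.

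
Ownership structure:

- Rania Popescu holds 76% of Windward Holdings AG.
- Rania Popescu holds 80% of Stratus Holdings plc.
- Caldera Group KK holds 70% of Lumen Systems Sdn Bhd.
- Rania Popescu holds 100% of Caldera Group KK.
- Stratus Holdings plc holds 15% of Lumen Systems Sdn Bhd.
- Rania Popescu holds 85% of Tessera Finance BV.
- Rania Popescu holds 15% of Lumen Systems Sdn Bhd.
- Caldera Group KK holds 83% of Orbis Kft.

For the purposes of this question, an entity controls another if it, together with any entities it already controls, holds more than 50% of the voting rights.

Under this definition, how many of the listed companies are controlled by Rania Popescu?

Rania holds 76% of Windward, so Rania controls Windward.
Rania holds 100% of Caldera, so Rania controls Caldera.
Rania holds 80% of Stratus, so Rania controls Stratus.
Caldera holds 83% of Orbis, so Rania controls Orbis.
Rania and Caldera and Stratus together hold 15% + 70% + 15% = 100% of Lumen, so Rania controls Lumen.
Rania holds 85% of Tessera, so Rania controls Tessera.
Rania controls 6 companies.

6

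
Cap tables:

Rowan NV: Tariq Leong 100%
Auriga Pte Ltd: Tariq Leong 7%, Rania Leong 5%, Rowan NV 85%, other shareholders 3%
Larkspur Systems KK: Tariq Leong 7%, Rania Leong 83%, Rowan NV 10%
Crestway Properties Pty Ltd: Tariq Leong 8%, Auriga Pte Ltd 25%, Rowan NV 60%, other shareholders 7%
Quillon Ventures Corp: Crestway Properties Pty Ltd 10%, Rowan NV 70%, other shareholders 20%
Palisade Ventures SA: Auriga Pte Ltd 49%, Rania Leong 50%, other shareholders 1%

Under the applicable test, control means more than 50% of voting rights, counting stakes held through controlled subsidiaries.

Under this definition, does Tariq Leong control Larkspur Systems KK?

No

Tariq holds 100% of Rowan, so Tariq controls Rowan.
Tariq and Rowan together hold 7% + 85% = 92% of Auriga, so Tariq controls Auriga.
Tariq and Auriga and Rowan together hold 8% + 25% + 60% = 93% of Crestway, so Tariq controls Crestway.
Crestway and Rowan together hold 10% + 70% = 80% of Quillon, so Tariq controls Quillon.
In Larkspur, Tariq's side holds only 7% + 10% = 17%, not > 50%.
So Tariq does not control Larkspur.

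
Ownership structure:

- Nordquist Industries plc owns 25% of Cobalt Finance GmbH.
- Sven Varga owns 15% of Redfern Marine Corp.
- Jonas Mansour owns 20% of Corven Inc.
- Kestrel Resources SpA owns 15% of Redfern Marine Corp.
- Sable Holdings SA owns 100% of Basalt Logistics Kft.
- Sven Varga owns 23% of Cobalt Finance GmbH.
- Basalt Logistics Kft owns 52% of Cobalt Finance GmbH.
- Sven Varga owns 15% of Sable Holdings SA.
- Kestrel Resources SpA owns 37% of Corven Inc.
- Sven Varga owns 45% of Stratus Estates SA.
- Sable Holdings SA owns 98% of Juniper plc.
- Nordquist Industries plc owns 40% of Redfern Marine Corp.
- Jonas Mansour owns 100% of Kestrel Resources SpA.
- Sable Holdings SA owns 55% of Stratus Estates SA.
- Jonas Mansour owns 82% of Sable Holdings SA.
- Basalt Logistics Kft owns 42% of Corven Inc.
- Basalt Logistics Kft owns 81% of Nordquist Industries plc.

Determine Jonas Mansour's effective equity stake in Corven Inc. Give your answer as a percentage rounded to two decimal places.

91.44%

Jonas reaches Corven along 3 paths.
Via Kestrel: 100% × 37% = 37%.
Via Sable → Basalt: 82% × 100% × 42% = 34.44%.
Direct stake: 20% = 20%.
Total: 37% + 34.44% + 20% = 91.44%.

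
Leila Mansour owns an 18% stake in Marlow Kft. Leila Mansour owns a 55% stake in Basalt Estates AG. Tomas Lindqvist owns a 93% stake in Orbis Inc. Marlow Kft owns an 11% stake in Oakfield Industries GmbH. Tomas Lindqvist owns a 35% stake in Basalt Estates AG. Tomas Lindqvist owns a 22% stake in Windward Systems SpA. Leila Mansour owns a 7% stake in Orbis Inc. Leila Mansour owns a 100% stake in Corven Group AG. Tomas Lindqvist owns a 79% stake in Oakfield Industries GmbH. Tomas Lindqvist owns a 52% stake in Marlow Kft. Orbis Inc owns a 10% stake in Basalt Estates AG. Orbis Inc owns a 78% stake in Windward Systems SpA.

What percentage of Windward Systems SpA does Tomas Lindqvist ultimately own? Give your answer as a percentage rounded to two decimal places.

Tomas reaches Windward along 2 paths.
Direct stake: 22% = 22%.
Via Orbis: 93% × 78% = 72.54%.
Total: 22% + 72.54% = 94.54%.

94.54%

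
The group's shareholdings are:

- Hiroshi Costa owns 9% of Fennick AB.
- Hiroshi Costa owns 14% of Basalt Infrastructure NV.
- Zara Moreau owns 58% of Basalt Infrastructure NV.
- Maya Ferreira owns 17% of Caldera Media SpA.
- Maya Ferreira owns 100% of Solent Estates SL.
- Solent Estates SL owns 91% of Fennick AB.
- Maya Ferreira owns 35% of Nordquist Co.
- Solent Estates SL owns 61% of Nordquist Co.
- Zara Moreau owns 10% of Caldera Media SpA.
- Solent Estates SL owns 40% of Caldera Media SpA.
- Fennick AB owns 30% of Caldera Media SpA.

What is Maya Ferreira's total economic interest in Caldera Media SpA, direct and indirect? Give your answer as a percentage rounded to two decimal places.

84.30%

Maya reaches Caldera along 3 paths.
Via Solent: 100% × 40% = 40%.
Via Solent → Fennick: 100% × 91% × 30% = 27.3%.
Direct stake: 17% = 17%.
Total: 40% + 27.3% + 17% = 84.3%.
Rounded: 84.30%.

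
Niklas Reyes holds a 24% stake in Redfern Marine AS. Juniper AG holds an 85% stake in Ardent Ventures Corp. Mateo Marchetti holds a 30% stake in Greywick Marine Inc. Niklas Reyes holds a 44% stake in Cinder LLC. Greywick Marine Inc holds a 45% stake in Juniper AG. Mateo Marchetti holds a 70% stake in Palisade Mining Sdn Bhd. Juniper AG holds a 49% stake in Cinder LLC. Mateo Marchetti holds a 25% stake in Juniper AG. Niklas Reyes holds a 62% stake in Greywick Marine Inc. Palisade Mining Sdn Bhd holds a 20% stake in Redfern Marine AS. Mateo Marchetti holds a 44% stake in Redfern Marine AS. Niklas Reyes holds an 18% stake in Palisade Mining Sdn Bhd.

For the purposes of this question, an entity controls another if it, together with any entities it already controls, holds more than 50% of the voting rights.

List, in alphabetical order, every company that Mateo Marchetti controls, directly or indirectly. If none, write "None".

Mateo holds 70% of Palisade, so Mateo controls Palisade.
Palisade and Mateo together hold 20% + 44% = 64% of Redfern, so Mateo controls Redfern.
No other company's threshold is met.

Palisade Mining Sdn Bhd, Redfern Marine AS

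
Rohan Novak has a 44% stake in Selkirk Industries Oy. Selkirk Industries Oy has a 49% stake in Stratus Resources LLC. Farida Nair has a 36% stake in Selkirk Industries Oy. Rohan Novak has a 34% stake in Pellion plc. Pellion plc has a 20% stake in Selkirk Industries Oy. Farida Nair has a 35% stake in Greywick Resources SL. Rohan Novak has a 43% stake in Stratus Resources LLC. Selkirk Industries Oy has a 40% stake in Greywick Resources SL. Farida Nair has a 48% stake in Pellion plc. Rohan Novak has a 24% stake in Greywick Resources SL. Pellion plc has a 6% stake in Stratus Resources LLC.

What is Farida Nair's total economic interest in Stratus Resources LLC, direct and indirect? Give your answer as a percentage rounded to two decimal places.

Farida reaches Stratus along 3 paths.
Via Selkirk: 36% × 49% = 17.64%.
Via Pellion → Selkirk: 48% × 20% × 49% = 4.704%.
Via Pellion: 48% × 6% = 2.88%.
Total: 17.64% + 4.704% + 2.88% = 25.224%.
Rounded: 25.22%.

25.22%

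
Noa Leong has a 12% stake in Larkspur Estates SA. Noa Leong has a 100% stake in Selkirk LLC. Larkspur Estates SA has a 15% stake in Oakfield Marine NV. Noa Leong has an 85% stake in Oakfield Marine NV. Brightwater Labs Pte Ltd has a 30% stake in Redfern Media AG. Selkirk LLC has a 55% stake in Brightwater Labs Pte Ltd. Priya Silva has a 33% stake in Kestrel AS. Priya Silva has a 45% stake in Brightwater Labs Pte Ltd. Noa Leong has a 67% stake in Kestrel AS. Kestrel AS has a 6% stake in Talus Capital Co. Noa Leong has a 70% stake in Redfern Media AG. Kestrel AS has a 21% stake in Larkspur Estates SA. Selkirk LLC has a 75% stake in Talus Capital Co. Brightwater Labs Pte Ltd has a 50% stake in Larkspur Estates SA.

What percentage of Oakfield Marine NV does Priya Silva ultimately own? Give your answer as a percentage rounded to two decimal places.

4.41%

Priya reaches Oakfield along 2 paths.
Via Brightwater → Larkspur: 45% × 50% × 15% = 3.375%.
Via Kestrel → Larkspur: 33% × 21% × 15% = 1.0395%.
Total: 3.375% + 1.0395% = 4.4145%.
Rounded: 4.41%.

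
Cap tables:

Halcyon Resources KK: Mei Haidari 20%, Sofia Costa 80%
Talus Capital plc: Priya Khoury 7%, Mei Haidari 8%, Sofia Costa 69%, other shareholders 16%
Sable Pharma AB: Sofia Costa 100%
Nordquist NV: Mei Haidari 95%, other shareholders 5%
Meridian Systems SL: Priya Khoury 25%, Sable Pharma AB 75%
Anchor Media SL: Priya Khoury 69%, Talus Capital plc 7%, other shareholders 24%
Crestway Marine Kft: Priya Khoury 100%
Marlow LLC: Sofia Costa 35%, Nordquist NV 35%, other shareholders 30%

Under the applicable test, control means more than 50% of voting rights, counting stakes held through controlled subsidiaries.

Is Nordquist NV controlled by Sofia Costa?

Sofia holds 80% of Halcyon, so Sofia controls Halcyon.
Sofia holds 69% of Talus, so Sofia controls Talus.
Sofia holds 100% of Sable, so Sofia controls Sable.
Sable holds 75% of Meridian, so Sofia controls Meridian.
Neither Sofia nor any entity Sofia controls holds any voting interest in Nordquist.
So Sofia does not control Nordquist.

No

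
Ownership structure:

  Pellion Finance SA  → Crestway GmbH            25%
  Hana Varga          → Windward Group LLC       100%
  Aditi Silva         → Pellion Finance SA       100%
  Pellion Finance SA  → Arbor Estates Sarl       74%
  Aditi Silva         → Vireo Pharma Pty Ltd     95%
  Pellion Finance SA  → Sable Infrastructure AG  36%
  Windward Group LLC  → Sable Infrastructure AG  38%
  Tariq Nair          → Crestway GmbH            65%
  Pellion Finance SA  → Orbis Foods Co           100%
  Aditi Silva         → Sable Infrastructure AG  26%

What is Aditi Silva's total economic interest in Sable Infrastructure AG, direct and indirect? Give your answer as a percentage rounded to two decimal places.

Aditi reaches Sable along 2 paths.
Via Pellion: 100% × 36% = 36%.
Direct stake: 26% = 26%.
Total: 36% + 26% = 62%.
Rounded: 62.00%.

62.00%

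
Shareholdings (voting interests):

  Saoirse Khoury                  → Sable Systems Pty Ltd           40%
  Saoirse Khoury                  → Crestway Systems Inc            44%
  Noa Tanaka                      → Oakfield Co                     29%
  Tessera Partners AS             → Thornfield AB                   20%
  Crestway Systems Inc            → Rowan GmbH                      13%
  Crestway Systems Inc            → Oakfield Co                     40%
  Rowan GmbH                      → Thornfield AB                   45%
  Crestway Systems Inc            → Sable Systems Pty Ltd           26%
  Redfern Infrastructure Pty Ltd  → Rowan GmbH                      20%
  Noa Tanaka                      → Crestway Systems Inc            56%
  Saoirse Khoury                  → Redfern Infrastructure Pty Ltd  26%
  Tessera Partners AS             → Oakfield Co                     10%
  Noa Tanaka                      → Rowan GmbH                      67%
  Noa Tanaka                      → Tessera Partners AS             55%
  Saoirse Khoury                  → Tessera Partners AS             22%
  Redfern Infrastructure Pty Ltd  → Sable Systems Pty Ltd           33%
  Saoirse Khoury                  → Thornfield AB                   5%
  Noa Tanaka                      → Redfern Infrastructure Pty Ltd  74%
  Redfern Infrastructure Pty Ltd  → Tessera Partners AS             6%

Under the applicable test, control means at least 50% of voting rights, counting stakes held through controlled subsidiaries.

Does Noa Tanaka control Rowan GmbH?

Noa holds 56% of Crestway, so Noa controls Crestway.
Noa holds 74% of Redfern, so Noa controls Redfern.
Crestway and Noa and Redfern together hold 13% + 67% + 20% = 100% of Rowan, so Noa controls Rowan.

Yes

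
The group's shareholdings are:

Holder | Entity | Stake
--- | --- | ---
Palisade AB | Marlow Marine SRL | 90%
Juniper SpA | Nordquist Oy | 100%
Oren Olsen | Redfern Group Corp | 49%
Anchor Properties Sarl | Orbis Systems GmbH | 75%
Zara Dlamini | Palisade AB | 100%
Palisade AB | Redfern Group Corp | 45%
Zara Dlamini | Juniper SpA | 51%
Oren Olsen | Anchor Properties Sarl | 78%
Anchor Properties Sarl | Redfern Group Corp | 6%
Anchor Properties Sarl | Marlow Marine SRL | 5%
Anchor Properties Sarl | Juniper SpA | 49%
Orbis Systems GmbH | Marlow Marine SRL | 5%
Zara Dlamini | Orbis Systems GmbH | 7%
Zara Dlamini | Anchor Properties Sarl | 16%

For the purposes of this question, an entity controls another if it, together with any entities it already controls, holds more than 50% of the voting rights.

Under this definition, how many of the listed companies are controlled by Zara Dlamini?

Zara holds 100% of Palisade, so Zara controls Palisade.
Zara holds 51% of Juniper, so Zara controls Juniper.
Palisade holds 90% of Marlow, so Zara controls Marlow.
Juniper holds 100% of Nordquist, so Zara controls Nordquist.
No other company's threshold is met.
Zara controls 4 companies.

4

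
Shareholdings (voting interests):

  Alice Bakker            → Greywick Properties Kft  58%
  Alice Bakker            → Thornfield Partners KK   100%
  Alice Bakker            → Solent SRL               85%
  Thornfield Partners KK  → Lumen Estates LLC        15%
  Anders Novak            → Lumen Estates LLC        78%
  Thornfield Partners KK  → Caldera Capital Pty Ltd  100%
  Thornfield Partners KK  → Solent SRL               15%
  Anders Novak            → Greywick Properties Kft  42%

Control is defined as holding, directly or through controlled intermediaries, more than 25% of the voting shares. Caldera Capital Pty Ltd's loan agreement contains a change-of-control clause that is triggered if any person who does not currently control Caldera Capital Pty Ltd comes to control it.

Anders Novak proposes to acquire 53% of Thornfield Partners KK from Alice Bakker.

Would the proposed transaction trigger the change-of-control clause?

Yes

The purchase adds only to Anders's holdings (Alice's stake shrinks), so Anders is the only person who could newly come to control Caldera.
Anders holds 78% of Lumen, so Anders controls Lumen.
Anders holds 42% of Greywick, so Anders controls Greywick.
Neither Anders nor any entity Anders controls holds any voting interest in Caldera.
So before the transaction, Anders does not control Caldera.
After the purchase, Anders holds 53% of Thornfield directly, and Alice's stake falls to 47%.
Anders holds 53% of Thornfield, so Anders controls Thornfield.
Thornfield holds 100% of Caldera, so Anders controls Caldera.
Anders did not control Caldera before and does after, so the clause is triggered.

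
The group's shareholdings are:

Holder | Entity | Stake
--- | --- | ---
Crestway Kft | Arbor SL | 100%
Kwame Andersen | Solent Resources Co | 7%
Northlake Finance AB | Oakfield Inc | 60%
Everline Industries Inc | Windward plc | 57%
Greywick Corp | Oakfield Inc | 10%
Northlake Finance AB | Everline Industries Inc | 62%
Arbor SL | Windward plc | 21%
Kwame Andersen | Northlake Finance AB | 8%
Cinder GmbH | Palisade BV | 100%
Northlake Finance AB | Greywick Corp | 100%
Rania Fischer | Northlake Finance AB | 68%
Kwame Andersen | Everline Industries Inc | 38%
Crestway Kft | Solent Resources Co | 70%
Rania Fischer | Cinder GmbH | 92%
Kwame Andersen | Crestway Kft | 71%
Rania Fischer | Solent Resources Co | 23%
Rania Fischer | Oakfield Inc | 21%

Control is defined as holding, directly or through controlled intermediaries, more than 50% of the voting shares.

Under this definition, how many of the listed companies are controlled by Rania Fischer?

Rania holds 68% of Northlake, so Rania controls Northlake.
Northlake holds 100% of Greywick, so Rania controls Greywick.
Rania and Greywick and Northlake together hold 21% + 10% + 60% = 91% of Oakfield, so Rania controls Oakfield.
Rania holds 92% of Cinder, so Rania controls Cinder.
Northlake holds 62% of Everline, so Rania controls Everline.
Everline holds 57% of Windward, so Rania controls Windward.
Cinder holds 100% of Palisade, so Rania controls Palisade.
No other company's threshold is met.
Rania controls 7 companies.

7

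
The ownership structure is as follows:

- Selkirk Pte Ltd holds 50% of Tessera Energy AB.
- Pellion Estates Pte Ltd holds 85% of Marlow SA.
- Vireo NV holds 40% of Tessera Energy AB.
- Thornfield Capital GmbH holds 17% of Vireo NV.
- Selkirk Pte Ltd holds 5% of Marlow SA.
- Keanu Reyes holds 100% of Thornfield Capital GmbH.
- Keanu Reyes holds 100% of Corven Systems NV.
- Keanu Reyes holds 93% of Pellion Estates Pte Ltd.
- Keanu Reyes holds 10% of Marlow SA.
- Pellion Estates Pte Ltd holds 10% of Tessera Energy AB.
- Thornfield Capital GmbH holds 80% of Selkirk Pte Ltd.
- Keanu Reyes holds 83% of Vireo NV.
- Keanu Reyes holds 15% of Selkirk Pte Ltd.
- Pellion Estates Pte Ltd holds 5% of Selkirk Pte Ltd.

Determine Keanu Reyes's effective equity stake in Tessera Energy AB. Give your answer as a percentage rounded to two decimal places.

Keanu reaches Tessera along 6 paths.
Via Thornfield → Vireo: 100% × 17% × 40% = 6.8%.
Via Vireo: 83% × 40% = 33.2%.
Via Pellion: 93% × 10% = 9.3%.
Via Pellion → Selkirk: 93% × 5% × 50% = 2.325%.
Via Selkirk: 15% × 50% = 7.5%.
Via Thornfield → Selkirk: 100% × 80% × 50% = 40%.
Total: 6.8% + 33.2% + 9.3% + 2.325% + 7.5% + 40% = 99.125%.
Rounded: 99.13%.

99.13%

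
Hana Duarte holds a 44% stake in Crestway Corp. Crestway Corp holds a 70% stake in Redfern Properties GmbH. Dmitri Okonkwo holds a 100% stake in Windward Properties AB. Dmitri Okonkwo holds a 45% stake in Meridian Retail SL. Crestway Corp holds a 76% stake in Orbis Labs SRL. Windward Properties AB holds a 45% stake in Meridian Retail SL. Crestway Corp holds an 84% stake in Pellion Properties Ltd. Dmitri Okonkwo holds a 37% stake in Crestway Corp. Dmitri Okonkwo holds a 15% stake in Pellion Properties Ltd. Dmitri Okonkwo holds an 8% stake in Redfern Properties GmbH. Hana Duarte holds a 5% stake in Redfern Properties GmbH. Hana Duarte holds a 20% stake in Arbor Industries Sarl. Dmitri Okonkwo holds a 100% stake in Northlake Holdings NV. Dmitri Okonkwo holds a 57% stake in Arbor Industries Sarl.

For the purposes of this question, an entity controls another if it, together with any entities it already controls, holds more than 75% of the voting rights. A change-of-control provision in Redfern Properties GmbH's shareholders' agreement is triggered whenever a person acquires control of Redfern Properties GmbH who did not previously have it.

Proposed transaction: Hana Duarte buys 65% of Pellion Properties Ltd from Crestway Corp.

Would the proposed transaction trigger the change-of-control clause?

No

The purchase adds only to Hana's holdings (Crestway's stake shrinks), so Hana is the only person who could newly come to control Redfern.
Hana's largest direct stake is 44% in Crestway, which does not meet the threshold, so Hana controls no company.
In Redfern, Hana's side holds only 5%, not > 75%.
So before the transaction, Hana does not control Redfern.
After the purchase, Hana holds 65% of Pellion directly, and Crestway's stake falls to 19%.
Hana's side now holds 65% of Pellion, not > 75%, so Hana still does not control Pellion.
After the transaction, Hana's side holds 5% of Redfern, not > 75%, so Hana still does not control Redfern.
No new person acquires control, so the clause is not triggered.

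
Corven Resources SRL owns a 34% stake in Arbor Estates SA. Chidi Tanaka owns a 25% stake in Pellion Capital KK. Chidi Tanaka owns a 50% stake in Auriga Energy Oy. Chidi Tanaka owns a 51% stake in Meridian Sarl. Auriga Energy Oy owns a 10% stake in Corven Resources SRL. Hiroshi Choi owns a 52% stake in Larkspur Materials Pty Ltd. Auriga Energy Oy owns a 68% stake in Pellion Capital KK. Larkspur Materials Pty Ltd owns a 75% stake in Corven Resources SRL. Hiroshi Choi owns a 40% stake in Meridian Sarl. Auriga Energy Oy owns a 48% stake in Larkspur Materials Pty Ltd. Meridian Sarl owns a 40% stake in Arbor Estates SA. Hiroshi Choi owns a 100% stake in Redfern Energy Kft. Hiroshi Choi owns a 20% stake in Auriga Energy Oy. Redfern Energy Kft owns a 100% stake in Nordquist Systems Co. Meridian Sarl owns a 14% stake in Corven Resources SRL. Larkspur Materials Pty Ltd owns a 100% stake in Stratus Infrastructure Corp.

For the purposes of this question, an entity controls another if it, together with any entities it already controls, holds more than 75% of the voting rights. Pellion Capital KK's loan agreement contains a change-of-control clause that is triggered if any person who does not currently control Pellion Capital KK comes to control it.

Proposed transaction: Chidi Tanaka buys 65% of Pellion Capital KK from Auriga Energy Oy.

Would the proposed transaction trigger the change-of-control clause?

The purchase adds only to Chidi's holdings (Auriga's stake shrinks), so Chidi is the only person who could newly come to control Pellion.
Chidi's largest direct stake is 51% in Meridian, which does not meet the threshold, so Chidi controls no company.
In Pellion, Chidi's side holds only 25%, not > 75%.
So before the transaction, Chidi does not control Pellion.
After the purchase, Chidi's direct stake in Pellion rises to 25% + 65% = 90%, and Auriga's stake falls to 3%.
Chidi holds 90% of Pellion, so Chidi controls Pellion.
Chidi did not control Pellion before and does after, so the clause is triggered.

Yes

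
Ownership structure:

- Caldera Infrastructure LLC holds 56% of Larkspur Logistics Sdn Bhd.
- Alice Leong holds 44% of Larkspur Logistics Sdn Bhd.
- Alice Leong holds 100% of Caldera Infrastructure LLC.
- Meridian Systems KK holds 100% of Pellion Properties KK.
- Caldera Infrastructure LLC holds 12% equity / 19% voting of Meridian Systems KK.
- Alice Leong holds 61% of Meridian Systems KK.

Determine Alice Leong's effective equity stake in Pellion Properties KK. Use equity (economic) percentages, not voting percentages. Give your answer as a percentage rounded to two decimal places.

73.00%

Alice reaches Pellion along 2 paths.
Via Meridian: 61% × 100% = 61%.
Via Caldera → Meridian: 100% × 12% × 100% = 12%.
Total: 61% + 12% = 73%.
Rounded: 73.00%.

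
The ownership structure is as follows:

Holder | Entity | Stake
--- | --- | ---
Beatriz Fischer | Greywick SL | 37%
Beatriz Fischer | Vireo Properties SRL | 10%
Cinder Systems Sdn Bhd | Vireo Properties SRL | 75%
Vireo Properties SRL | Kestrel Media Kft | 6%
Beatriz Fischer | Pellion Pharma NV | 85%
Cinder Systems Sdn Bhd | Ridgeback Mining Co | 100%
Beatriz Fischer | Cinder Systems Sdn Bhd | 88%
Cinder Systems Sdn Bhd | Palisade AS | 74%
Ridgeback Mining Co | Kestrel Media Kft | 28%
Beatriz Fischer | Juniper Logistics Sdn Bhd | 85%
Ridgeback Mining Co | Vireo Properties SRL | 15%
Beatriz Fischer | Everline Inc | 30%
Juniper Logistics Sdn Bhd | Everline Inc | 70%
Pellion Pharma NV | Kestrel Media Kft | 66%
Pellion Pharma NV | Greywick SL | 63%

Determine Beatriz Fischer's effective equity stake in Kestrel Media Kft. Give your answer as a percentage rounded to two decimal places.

86.09%

Beatriz reaches Kestrel along 5 paths.
Via Cinder → Vireo: 88% × 75% × 6% = 3.96%.
Via Vireo: 10% × 6% = 0.6%.
Via Cinder → Ridgeback → Vireo: 88% × 100% × 15% × 6% = 0.792%.
Via Cinder → Ridgeback: 88% × 100% × 28% = 24.64%.
Via Pellion: 85% × 66% = 56.1%.
Total: 3.96% + 0.6% + 0.792% + 24.64% + 56.1% = 86.092%.
Rounded: 86.09%.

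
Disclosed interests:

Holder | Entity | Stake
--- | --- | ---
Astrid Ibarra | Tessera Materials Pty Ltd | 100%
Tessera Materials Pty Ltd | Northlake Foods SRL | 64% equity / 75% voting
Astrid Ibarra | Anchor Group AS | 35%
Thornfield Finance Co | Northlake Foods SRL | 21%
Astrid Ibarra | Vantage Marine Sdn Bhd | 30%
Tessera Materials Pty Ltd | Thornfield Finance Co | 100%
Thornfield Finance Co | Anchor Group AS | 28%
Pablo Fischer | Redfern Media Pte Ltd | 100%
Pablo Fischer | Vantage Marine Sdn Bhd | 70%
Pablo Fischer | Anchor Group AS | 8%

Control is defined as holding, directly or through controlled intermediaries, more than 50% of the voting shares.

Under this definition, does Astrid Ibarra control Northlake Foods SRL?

Yes

Astrid holds 100% of Tessera, so Astrid controls Tessera.
Tessera holds 100% of Thornfield, so Astrid controls Thornfield.
Thornfield and Tessera together hold 21% + 75% = 96% of Northlake, so Astrid controls Northlake.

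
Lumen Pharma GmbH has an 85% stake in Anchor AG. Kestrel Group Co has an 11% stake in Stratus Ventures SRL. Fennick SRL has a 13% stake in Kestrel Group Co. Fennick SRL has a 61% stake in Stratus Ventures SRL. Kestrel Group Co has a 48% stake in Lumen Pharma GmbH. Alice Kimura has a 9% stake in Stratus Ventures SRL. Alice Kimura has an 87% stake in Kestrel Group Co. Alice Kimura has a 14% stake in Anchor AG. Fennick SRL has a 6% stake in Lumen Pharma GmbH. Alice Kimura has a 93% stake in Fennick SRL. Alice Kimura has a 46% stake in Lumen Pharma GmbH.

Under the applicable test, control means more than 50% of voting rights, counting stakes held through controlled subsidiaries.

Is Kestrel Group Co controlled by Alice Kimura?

Yes

Alice holds 93% of Fennick, so Alice controls Fennick.
Alice and Fennick together hold 87% + 13% = 100% of Kestrel, so Alice controls Kestrel.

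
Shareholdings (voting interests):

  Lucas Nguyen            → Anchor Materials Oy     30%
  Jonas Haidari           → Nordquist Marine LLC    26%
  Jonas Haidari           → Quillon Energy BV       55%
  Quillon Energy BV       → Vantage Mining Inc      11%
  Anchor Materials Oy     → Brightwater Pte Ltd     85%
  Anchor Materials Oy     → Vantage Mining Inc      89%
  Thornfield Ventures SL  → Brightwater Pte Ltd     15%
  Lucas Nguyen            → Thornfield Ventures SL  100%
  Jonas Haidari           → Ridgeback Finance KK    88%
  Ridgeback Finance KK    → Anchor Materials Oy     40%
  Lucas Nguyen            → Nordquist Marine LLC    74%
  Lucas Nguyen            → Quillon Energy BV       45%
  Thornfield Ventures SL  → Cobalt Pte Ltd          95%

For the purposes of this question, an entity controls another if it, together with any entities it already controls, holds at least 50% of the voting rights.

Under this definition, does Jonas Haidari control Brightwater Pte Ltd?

Jonas holds 88% of Ridgeback, so Jonas controls Ridgeback.
Jonas holds 55% of Quillon, so Jonas controls Quillon.
Neither Jonas nor any entity Jonas controls holds any voting interest in Brightwater.
So Jonas does not control Brightwater.

No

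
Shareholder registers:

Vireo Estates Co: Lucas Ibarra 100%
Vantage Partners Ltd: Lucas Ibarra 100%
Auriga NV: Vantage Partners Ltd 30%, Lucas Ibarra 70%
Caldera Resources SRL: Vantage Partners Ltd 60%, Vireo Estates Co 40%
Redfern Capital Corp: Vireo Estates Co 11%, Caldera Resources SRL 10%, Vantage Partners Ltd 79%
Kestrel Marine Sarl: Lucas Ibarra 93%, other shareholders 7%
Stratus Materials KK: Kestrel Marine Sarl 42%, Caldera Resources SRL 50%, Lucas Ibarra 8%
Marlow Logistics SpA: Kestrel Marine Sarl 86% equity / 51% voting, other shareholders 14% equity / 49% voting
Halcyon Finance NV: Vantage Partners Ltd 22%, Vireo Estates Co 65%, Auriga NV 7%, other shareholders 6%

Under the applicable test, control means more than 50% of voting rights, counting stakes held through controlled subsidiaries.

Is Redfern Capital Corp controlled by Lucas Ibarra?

Yes

Lucas holds 100% of Vantage, so Lucas controls Vantage.
Lucas holds 100% of Vireo, so Lucas controls Vireo.
Vantage and Vireo together hold 60% + 40% = 100% of Caldera, so Lucas controls Caldera.
Vireo and Caldera and Vantage together hold 11% + 10% + 79% = 100% of Redfern, so Lucas controls Redfern.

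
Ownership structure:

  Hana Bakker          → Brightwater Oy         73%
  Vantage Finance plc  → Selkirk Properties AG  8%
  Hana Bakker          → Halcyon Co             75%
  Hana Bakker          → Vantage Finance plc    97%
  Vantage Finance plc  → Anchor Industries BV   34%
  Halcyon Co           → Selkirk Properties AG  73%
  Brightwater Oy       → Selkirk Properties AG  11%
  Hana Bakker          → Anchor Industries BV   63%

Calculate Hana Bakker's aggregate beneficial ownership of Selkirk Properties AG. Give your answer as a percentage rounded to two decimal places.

70.54%

Hana reaches Selkirk along 3 paths.
Via Halcyon: 75% × 73% = 54.75%.
Via Brightwater: 73% × 11% = 8.03%.
Via Vantage: 97% × 8% = 7.76%.
Total: 54.75% + 8.03% + 7.76% = 70.54%.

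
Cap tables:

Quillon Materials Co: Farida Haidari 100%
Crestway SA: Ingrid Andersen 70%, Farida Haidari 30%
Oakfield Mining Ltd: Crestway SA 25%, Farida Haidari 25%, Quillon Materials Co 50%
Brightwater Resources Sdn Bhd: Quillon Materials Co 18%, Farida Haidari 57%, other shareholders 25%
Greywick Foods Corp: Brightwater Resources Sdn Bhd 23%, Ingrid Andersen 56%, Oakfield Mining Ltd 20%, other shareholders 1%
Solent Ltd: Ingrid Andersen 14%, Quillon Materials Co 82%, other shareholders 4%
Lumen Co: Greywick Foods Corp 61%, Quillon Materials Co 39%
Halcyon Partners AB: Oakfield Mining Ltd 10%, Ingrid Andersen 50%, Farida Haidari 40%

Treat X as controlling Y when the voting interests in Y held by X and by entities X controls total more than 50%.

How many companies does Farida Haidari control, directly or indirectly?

Farida holds 100% of Quillon, so Farida controls Quillon.
Farida and Quillon together hold 25% + 50% = 75% of Oakfield, so Farida controls Oakfield.
Quillon and Farida together hold 18% + 57% = 75% of Brightwater, so Farida controls Brightwater.
Quillon holds 82% of Solent, so Farida controls Solent.
No other company's threshold is met.
Farida controls 4 companies.

4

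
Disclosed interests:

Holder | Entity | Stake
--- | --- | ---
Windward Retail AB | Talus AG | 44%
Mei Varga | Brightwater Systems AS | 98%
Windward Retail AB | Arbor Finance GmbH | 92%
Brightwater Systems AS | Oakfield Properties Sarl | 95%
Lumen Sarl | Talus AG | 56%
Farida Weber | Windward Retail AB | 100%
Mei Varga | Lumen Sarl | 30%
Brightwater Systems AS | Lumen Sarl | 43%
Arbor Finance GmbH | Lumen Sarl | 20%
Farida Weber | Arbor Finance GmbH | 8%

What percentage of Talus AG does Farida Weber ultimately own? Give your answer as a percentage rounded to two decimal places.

Farida reaches Talus along 3 paths.
Via Arbor → Lumen: 8% × 20% × 56% = 0.896%.
Via Windward → Arbor → Lumen: 100% × 92% × 20% × 56% = 10.304%.
Via Windward: 100% × 44% = 44%.
Total: 0.896% + 10.304% + 44% = 55.2%.
Rounded: 55.20%.

55.20%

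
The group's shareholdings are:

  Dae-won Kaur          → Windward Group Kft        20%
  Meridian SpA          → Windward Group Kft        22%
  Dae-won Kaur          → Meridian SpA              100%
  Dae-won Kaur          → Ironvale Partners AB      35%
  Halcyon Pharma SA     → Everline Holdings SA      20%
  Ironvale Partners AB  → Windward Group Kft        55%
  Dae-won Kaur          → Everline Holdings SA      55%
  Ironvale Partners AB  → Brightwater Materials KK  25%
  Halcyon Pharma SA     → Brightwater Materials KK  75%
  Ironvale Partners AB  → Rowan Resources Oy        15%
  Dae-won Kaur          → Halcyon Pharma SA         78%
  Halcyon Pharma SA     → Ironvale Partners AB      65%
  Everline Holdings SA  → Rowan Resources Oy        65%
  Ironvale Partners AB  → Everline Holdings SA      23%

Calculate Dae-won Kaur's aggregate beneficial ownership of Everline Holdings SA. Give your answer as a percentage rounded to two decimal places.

Dae-won reaches Everline along 4 paths.
Via Ironvale: 35% × 23% = 8.05%.
Via Halcyon → Ironvale: 78% × 65% × 23% = 11.661%.
Direct stake: 55% = 55%.
Via Halcyon: 78% × 20% = 15.6%.
Total: 8.05% + 11.661% + 55% + 15.6% = 90.311%.
Rounded: 90.31%.

90.31%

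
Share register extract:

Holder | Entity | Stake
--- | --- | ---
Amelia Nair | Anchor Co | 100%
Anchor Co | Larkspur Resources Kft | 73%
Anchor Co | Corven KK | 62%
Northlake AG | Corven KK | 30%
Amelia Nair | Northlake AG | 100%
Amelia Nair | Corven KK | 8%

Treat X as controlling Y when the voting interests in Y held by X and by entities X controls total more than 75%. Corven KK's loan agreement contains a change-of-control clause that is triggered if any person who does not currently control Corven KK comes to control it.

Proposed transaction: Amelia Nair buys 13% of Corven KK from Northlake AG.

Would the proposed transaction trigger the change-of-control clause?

No

The purchase adds only to Amelia's holdings (Northlake's stake shrinks), so Amelia is the only person who could newly come to control Corven.
Amelia holds 100% of Northlake, so Amelia controls Northlake.
Amelia holds 100% of Anchor, so Amelia controls Anchor.
Anchor and Northlake and Amelia together hold 62% + 30% + 8% = 100% of Corven, so Amelia controls Corven.
So Amelia already controls Corven before the transaction.
After the purchase, Amelia's direct stake in Corven rises to 8% + 13% = 21%, and Northlake's stake falls to 17%.
Amelia controlled Corven already, so this is not a new person acquiring control; every other person's position is unchanged or reduced.
No new person acquires control, so the clause is not triggered.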